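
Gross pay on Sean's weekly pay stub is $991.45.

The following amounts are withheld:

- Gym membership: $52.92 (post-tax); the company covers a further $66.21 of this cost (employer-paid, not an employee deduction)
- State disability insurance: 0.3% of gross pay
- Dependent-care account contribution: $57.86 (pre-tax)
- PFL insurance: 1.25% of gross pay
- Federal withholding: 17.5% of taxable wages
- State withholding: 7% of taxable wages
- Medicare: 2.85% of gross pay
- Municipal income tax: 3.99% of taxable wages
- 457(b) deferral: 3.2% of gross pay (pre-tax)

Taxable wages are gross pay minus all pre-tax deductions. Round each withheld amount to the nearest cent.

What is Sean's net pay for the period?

$548.38

457(b) deferral: $991.45 × 0.032 = $31.73
Dependent-care account contribution: $57.86
Pre-tax total = $31.73 + $57.86 = $89.59
Taxable wages = $991.45 − $89.59 = $901.86
Municipal income tax: $901.86 × 0.0399 = $35.98
State withholding: $901.86 × 0.07 = $63.13
Federal withholding: $901.86 × 0.175 = $157.83
State disability insurance: $991.45 × 0.003 = $2.97
PFL insurance: $991.45 × 0.0125 = $12.39
Medicare: $991.45 × 0.0285 = $28.26
Gym membership: $52.92
(Employer's $66.21 toward gym membership is not withheld from the employee.)
Total deductions = $31.73 + $57.86 + $35.98 + $63.13 + $157.83 + $2.97 + $12.39 + $28.26 + $52.92 = $443.07
Net pay = $991.45 − $443.07 = $548.38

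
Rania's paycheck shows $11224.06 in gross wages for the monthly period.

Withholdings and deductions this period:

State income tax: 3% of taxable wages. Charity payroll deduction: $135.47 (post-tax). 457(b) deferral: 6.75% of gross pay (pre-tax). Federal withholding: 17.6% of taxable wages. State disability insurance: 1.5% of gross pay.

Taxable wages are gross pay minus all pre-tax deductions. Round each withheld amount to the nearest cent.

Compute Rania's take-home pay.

457(b) deferral: $11224.06 × 0.0675 = $757.62
Taxable wages = $11224.06 − $757.62 = $10466.44
Federal withholding: $10466.44 × 0.176 = $1842.09
State income tax: $10466.44 × 0.03 = $313.99
State disability insurance: $11224.06 × 0.015 = $168.36
Charity payroll deduction: $135.47
Total deductions = $757.62 + $1842.09 + $313.99 + $168.36 + $135.47 = $3217.53
Net pay = $11224.06 − $3217.53 = $8006.53

$8006.53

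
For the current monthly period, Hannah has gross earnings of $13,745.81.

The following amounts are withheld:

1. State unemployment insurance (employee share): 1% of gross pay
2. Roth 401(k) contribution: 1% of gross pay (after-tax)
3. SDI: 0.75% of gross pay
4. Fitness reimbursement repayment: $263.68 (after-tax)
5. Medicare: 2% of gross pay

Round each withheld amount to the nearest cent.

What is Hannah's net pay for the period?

Medicare: $13,745.81 × 0.02 = $274.92
SDI: $13,745.81 × 0.0075 = $103.09
State unemployment insurance (employee share): $13,745.81 × 0.01 = $137.46
Roth 401(k) contribution: $13,745.81 × 0.01 = $137.46
Fitness reimbursement repayment: $263.68
Total deductions = $274.92 + $103.09 + $137.46 + $137.46 + $263.68 = $916.61
Net pay = $13,745.81 − $916.61 = $12,829.20

$12,829.20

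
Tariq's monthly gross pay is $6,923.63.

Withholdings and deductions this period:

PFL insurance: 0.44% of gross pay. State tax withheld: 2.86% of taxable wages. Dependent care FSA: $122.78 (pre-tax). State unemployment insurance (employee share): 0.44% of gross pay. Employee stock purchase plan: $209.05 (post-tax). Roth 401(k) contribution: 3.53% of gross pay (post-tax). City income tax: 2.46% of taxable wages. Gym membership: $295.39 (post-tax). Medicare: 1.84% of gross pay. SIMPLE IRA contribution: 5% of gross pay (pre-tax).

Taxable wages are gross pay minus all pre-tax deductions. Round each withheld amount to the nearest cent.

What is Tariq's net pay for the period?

$5,174.14

SIMPLE IRA contribution: $6,923.63 × 0.05 = $346.18
Dependent care FSA: $122.78
Pre-tax total = $346.18 + $122.78 = $468.96
Taxable wages = $6,923.63 − $468.96 = $6,454.67
State tax withheld: $6,454.67 × 0.0286 = $184.60
City income tax: $6,454.67 × 0.0246 = $158.78
Medicare: $6,923.63 × 0.0184 = $127.39
State unemployment insurance (employee share): $6,923.63 × 0.0044 = $30.46
PFL insurance: $6,923.63 × 0.0044 = $30.46
Gym membership: $295.39
Roth 401(k) contribution: $6,923.63 × 0.0353 = $244.40
Employee stock purchase plan: $209.05
Total deductions = $346.18 + $122.78 + $184.60 + $158.78 + $127.39 + $30.46 + $30.46 + $295.39 + $244.40 + $209.05 = $1,749.49
Net pay = $6,923.63 − $1,749.49 = $5,174.14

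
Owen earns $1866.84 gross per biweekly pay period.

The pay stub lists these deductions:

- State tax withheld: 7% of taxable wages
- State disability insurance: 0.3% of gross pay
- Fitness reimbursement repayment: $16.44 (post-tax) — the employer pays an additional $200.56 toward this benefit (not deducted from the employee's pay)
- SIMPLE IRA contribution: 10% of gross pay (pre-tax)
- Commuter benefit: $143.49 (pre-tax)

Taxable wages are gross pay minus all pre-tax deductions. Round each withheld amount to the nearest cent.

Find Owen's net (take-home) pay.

SIMPLE IRA contribution: $1866.84 × 0.1 = $186.68
Commuter benefit: $143.49
Pre-tax total = $186.68 + $143.49 = $330.17
Taxable wages = $1866.84 − $330.17 = $1536.67
State tax withheld: $1536.67 × 0.07 = $107.57
State disability insurance: $1866.84 × 0.003 = $5.60
Fitness reimbursement repayment: $16.44
(Employer's $200.56 toward fitness reimbursement repayment is not withheld from the employee.)
Total deductions = $186.68 + $143.49 + $107.57 + $5.60 + $16.44 = $459.78
Net pay = $1866.84 − $459.78 = $1407.06

$1407.06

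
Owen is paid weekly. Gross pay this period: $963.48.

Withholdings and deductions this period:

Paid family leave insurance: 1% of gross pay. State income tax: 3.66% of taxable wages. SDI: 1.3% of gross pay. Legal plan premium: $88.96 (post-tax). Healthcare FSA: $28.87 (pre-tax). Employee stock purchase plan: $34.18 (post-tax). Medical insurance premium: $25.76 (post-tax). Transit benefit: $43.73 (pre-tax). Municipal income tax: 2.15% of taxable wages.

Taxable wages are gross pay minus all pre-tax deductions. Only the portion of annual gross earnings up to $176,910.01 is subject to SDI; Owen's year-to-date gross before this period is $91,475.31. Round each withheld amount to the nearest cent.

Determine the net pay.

Transit benefit: $43.73
Healthcare FSA: $28.87
Pre-tax total = $43.73 + $28.87 = $72.60
Taxable wages = $963.48 − $72.60 = $890.88
Municipal income tax: $890.88 × 0.0215 = $19.15
State income tax: $890.88 × 0.0366 = $32.61
SDI: cap not yet reached, full $963.48 is subject → $963.48 × 0.013 = $12.53
Paid family leave insurance: $963.48 × 0.01 = $9.63
Employee stock purchase plan: $34.18
Legal plan premium: $88.96
Medical insurance premium: $25.76
Total deductions = $43.73 + $28.87 + $19.15 + $32.61 + $12.53 + $9.63 + $34.18 + $88.96 + $25.76 = $295.42
Net pay = $963.48 − $295.42 = $668.06

$668.06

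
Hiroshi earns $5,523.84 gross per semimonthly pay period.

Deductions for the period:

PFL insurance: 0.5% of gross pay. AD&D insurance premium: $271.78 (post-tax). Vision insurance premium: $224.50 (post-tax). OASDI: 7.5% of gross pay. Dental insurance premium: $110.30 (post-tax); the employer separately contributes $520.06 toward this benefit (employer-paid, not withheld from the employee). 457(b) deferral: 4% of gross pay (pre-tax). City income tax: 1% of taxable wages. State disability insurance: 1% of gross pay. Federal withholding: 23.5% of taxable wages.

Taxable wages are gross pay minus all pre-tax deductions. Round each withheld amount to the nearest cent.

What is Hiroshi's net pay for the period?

$2,899.95

457(b) deferral: $5,523.84 × 0.04 = $220.95
Taxable wages = $5,523.84 − $220.95 = $5,302.89
City income tax: $5,302.89 × 0.01 = $53.03
Federal withholding: $5,302.89 × 0.235 = $1,246.18
PFL insurance: $5,523.84 × 0.005 = $27.62
State disability insurance: $5,523.84 × 0.01 = $55.24
OASDI: $5,523.84 × 0.075 = $414.29
Vision insurance premium: $224.50
AD&D insurance premium: $271.78
Dental insurance premium: $110.30
(Employer's $520.06 toward dental insurance premium is not withheld from the employee.)
Total deductions = $220.95 + $53.03 + $1,246.18 + $27.62 + $55.24 + $414.29 + $224.50 + $271.78 + $110.30 = $2,623.89
Net pay = $5,523.84 − $2,623.89 = $2,899.95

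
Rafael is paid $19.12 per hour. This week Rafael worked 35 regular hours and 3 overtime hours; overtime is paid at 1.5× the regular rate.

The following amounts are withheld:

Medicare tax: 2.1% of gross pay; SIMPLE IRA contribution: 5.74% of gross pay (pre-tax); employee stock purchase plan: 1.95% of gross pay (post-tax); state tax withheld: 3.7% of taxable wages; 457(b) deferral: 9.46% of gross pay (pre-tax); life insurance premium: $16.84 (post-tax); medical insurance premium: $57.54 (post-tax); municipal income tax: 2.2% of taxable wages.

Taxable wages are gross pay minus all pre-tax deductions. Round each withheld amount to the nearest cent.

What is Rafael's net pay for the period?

$497.68

Regular pay: 35 × $19.12 = $669.20
Overtime pay: 3 × $19.12 × 1.5 = $86.04
Gross pay = $669.20 + $86.04 = $755.24
457(b) deferral: $755.24 × 0.0946 = $71.45
SIMPLE IRA contribution: $755.24 × 0.0574 = $43.35
Pre-tax total = $71.45 + $43.35 = $114.80
Taxable wages = $755.24 − $114.80 = $640.44
Municipal income tax: $640.44 × 0.022 = $14.09
State tax withheld: $640.44 × 0.037 = $23.70
Medicare tax: $755.24 × 0.021 = $15.86
Life insurance premium: $16.84
Employee stock purchase plan: $755.24 × 0.0195 = $14.73
Medical insurance premium: $57.54
Total deductions = $71.45 + $43.35 + $14.09 + $23.70 + $15.86 + $16.84 + $14.73 + $57.54 = $257.56
Net pay = $755.24 − $257.56 = $497.68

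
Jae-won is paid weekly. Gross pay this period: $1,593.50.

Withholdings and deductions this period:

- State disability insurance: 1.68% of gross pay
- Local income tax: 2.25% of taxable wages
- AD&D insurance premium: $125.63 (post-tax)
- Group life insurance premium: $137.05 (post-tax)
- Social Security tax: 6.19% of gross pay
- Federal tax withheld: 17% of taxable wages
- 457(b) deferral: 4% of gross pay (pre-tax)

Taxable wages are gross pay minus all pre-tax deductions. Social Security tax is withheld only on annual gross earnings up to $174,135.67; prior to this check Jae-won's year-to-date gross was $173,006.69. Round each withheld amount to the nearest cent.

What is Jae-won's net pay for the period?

457(b) deferral: $1,593.50 × 0.04 = $63.74
Taxable wages = $1,593.50 − $63.74 = $1,529.76
Local income tax: $1,529.76 × 0.0225 = $34.42
Federal tax withheld: $1,529.76 × 0.17 = $260.06
Social Security tax: only $174,135.67 − $173,006.69 = $1,128.98 of this check is subject → $1,128.98 × 0.0619 = $69.88
State disability insurance: $1,593.50 × 0.0168 = $26.77
AD&D insurance premium: $125.63
Group life insurance premium: $137.05
Total deductions = $63.74 + $34.42 + $260.06 + $69.88 + $26.77 + $125.63 + $137.05 = $717.55
Net pay = $1,593.50 − $717.55 = $875.95

$875.95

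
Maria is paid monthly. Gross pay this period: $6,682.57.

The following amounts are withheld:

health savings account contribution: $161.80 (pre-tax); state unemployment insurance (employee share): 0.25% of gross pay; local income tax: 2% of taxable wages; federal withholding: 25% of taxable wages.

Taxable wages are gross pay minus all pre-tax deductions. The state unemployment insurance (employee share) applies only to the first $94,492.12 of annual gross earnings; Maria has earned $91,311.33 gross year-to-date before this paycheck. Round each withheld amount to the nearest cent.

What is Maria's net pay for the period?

Health savings account contribution: $161.80
Taxable wages = $6,682.57 − $161.80 = $6,520.77
Federal withholding: $6,520.77 × 0.25 = $1,630.19
Local income tax: $6,520.77 × 0.02 = $130.42
State unemployment insurance (employee share): only $94,492.12 − $91,311.33 = $3,180.79 of this check is subject → $3,180.79 × 0.0025 = $7.95
Total deductions = $161.80 + $1,630.19 + $130.42 + $7.95 = $1,930.36
Net pay = $6,682.57 − $1,930.36 = $4,752.21

$4,752.21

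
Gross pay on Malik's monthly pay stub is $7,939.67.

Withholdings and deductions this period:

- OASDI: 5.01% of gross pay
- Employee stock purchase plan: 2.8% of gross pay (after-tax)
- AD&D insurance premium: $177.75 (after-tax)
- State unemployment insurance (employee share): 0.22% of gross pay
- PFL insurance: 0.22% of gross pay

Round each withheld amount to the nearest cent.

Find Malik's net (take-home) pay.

State unemployment insurance (employee share): $7,939.67 × 0.0022 = $17.47
PFL insurance: $7,939.67 × 0.0022 = $17.47
OASDI: $7,939.67 × 0.0501 = $397.78
AD&D insurance premium: $177.75
Employee stock purchase plan: $7,939.67 × 0.028 = $222.31
Total deductions = $17.47 + $17.47 + $397.78 + $177.75 + $222.31 = $832.78
Net pay = $7,939.67 − $832.78 = $7,106.89

$7,106.89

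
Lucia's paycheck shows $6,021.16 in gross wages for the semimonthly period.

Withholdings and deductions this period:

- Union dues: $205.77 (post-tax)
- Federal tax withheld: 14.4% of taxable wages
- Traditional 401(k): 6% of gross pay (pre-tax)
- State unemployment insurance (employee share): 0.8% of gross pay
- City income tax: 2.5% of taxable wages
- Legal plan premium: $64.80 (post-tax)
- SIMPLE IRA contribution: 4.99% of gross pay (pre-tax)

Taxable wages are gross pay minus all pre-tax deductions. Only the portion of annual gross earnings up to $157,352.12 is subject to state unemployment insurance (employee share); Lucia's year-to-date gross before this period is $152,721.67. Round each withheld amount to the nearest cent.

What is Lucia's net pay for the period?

SIMPLE IRA contribution: $6,021.16 × 0.0499 = $300.46
Traditional 401(k): $6,021.16 × 0.06 = $361.27
Pre-tax total = $300.46 + $361.27 = $661.73
Taxable wages = $6,021.16 − $661.73 = $5,359.43
Federal tax withheld: $5,359.43 × 0.144 = $771.76
City income tax: $5,359.43 × 0.025 = $133.99
State unemployment insurance (employee share): only $157,352.12 − $152,721.67 = $4,630.45 of this check is subject → $4,630.45 × 0.008 = $37.04
Union dues: $205.77
Legal plan premium: $64.80
Total deductions = $300.46 + $361.27 + $771.76 + $133.99 + $37.04 + $205.77 + $64.80 = $1,875.09
Net pay = $6,021.16 − $1,875.09 = $4,146.07

$4,146.07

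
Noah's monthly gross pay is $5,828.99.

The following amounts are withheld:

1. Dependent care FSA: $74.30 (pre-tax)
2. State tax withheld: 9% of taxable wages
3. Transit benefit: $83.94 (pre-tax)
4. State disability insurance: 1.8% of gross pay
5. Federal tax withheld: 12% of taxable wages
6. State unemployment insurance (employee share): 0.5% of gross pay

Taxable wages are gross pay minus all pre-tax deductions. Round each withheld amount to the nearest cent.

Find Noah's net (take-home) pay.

$4,345.83

Transit benefit: $83.94
Dependent care FSA: $74.30
Pre-tax total = $83.94 + $74.30 = $158.24
Taxable wages = $5,828.99 − $158.24 = $5,670.75
State tax withheld: $5,670.75 × 0.09 = $510.37
Federal tax withheld: $5,670.75 × 0.12 = $680.49
State disability insurance: $5,828.99 × 0.018 = $104.92
State unemployment insurance (employee share): $5,828.99 × 0.005 = $29.14
Total deductions = $83.94 + $74.30 + $510.37 + $680.49 + $104.92 + $29.14 = $1,483.16
Net pay = $5,828.99 − $1,483.16 = $4,345.83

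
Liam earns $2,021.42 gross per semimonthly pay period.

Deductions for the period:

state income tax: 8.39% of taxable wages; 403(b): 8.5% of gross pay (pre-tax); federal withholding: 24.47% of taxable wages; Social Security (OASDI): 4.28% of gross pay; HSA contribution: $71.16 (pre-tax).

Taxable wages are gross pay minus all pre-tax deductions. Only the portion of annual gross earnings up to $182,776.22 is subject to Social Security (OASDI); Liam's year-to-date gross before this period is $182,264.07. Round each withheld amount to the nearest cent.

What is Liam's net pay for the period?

403(b): $2,021.42 × 0.085 = $171.82
HSA contribution: $71.16
Pre-tax total = $171.82 + $71.16 = $242.98
Taxable wages = $2,021.42 − $242.98 = $1,778.44
State income tax: $1,778.44 × 0.0839 = $149.21
Federal withholding: $1,778.44 × 0.2447 = $435.18
Social Security (OASDI): only $182,776.22 − $182,264.07 = $512.15 of this check is subject → $512.15 × 0.0428 = $21.92
Total deductions = $171.82 + $71.16 + $149.21 + $435.18 + $21.92 = $849.29
Net pay = $2,021.42 − $849.29 = $1,172.13

$1,172.13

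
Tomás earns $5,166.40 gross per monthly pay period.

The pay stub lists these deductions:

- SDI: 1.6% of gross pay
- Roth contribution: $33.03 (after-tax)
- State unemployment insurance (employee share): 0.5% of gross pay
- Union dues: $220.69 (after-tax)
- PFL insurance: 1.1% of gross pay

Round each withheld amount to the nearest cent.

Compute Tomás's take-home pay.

PFL insurance: $5,166.40 × 0.011 = $56.83
State unemployment insurance (employee share): $5,166.40 × 0.005 = $25.83
SDI: $5,166.40 × 0.016 = $82.66
Union dues: $220.69
Roth contribution: $33.03
Total deductions = $56.83 + $25.83 + $82.66 + $220.69 + $33.03 = $419.04
Net pay = $5,166.40 − $419.04 = $4,747.36

$4,747.36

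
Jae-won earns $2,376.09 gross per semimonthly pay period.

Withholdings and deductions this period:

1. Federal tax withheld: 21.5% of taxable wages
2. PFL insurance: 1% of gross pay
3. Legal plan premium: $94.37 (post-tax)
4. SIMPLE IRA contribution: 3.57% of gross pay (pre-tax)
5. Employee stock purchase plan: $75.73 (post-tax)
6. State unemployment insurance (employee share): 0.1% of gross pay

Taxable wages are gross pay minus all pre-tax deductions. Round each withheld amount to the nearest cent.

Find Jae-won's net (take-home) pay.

SIMPLE IRA contribution: $2,376.09 × 0.0357 = $84.83
Taxable wages = $2,376.09 − $84.83 = $2,291.26
Federal tax withheld: $2,291.26 × 0.215 = $492.62
State unemployment insurance (employee share): $2,376.09 × 0.001 = $2.38
PFL insurance: $2,376.09 × 0.01 = $23.76
Legal plan premium: $94.37
Employee stock purchase plan: $75.73
Total deductions = $84.83 + $492.62 + $2.38 + $23.76 + $94.37 + $75.73 = $773.69
Net pay = $2,376.09 − $773.69 = $1,602.40

$1,602.40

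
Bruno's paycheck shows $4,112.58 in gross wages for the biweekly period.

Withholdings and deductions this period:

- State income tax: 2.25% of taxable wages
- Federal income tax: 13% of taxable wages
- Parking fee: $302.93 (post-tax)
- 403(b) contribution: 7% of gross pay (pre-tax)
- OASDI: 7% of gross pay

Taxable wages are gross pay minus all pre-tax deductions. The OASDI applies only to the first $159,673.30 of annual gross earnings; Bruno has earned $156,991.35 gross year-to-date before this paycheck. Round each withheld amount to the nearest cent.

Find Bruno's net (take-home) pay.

$2,750.76

403(b) contribution: $4,112.58 × 0.07 = $287.88
Taxable wages = $4,112.58 − $287.88 = $3,824.70
State income tax: $3,824.70 × 0.0225 = $86.06
Federal income tax: $3,824.70 × 0.13 = $497.21
OASDI: only $159,673.30 − $156,991.35 = $2,681.95 of this check is subject → $2,681.95 × 0.07 = $187.74
Parking fee: $302.93
Total deductions = $287.88 + $86.06 + $497.21 + $187.74 + $302.93 = $1,361.82
Net pay = $4,112.58 − $1,361.82 = $2,750.76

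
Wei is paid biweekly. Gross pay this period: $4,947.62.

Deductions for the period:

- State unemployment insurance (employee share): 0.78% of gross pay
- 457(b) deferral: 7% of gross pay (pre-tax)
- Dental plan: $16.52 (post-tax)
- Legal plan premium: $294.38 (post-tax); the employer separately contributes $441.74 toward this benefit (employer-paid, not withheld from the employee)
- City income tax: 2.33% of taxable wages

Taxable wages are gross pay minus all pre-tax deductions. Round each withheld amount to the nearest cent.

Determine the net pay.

$4,144.59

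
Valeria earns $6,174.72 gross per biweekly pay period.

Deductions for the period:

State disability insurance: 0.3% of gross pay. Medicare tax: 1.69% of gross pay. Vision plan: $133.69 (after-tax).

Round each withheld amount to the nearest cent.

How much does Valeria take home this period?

State disability insurance: $6,174.72 × 0.003 = $18.52
Medicare tax: $6,174.72 × 0.0169 = $104.35
Vision plan: $133.69
Total deductions = $18.52 + $104.35 + $133.69 = $256.56
Net pay = $6,174.72 − $256.56 = $5,918.16

$5,918.16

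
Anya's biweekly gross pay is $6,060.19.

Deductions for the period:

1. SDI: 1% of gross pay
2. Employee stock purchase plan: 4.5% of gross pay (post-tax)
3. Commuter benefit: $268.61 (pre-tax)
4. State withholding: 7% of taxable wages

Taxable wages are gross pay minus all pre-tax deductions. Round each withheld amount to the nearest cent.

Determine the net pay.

Commuter benefit: $268.61
Taxable wages = $6,060.19 − $268.61 = $5,791.58
State withholding: $5,791.58 × 0.07 = $405.41
SDI: $6,060.19 × 0.01 = $60.60
Employee stock purchase plan: $6,060.19 × 0.045 = $272.71
Total deductions = $268.61 + $405.41 + $60.60 + $272.71 = $1,007.33
Net pay = $6,060.19 − $1,007.33 = $5,052.86

$5,052.86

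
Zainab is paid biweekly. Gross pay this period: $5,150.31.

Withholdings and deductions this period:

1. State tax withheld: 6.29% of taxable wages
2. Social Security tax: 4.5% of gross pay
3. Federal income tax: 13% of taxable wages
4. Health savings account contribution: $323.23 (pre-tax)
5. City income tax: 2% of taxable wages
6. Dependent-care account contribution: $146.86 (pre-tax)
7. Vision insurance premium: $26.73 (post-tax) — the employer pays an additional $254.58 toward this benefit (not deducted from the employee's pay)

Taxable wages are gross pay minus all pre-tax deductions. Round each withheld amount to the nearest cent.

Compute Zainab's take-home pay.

$3,425.31

Health savings account contribution: $323.23
Dependent-care account contribution: $146.86
Pre-tax total = $323.23 + $146.86 = $470.09
Taxable wages = $5,150.31 − $470.09 = $4,680.22
City income tax: $4,680.22 × 0.02 = $93.60
Federal income tax: $4,680.22 × 0.13 = $608.43
State tax withheld: $4,680.22 × 0.0629 = $294.39
Social Security tax: $5,150.31 × 0.045 = $231.76
Vision insurance premium: $26.73
(Employer's $254.58 toward vision insurance premium is not withheld from the employee.)
Total deductions = $323.23 + $146.86 + $93.60 + $608.43 + $294.39 + $231.76 + $26.73 = $1,725.00
Net pay = $5,150.31 − $1,725.00 = $3,425.31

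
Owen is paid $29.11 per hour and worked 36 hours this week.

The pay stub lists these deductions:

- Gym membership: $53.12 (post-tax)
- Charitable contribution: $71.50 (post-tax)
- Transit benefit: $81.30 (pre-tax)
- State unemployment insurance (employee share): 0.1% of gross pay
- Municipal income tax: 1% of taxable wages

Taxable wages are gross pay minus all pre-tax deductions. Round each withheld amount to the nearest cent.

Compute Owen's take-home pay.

$831.32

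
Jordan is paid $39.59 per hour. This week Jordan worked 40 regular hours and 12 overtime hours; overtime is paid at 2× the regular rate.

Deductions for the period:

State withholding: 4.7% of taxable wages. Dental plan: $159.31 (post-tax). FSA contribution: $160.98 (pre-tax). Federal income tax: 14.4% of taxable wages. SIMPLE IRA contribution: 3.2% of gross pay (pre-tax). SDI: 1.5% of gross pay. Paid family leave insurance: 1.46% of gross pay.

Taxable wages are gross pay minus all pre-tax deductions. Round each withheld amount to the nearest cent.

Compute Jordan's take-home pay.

$1,619.68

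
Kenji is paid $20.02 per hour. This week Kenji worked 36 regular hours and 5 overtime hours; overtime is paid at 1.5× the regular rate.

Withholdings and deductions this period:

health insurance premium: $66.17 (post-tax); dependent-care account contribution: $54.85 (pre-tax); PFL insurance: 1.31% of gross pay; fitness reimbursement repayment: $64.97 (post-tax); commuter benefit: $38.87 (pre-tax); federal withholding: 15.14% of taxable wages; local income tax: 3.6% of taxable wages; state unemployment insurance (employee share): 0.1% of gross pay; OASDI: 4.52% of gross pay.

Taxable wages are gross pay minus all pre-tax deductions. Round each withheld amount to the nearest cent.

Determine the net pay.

Regular pay: 36 × $20.02 = $720.72
Overtime pay: 5 × $20.02 × 1.5 = $150.15
Gross pay = $720.72 + $150.15 = $870.87
Dependent-care account contribution: $54.85
Commuter benefit: $38.87
Pre-tax total = $54.85 + $38.87 = $93.72
Taxable wages = $870.87 − $93.72 = $777.15
Local income tax: $777.15 × 0.036 = $27.98
Federal withholding: $777.15 × 0.1514 = $117.66
State unemployment insurance (employee share): $870.87 × 0.001 = $0.87
PFL insurance: $870.87 × 0.0131 = $11.41
OASDI: $870.87 × 0.0452 = $39.36
Fitness reimbursement repayment: $64.97
Health insurance premium: $66.17
Total deductions = $54.85 + $38.87 + $27.98 + $117.66 + $0.87 + $11.41 + $39.36 + $64.97 + $66.17 = $422.14
Net pay = $870.87 − $422.14 = $448.73

$448.73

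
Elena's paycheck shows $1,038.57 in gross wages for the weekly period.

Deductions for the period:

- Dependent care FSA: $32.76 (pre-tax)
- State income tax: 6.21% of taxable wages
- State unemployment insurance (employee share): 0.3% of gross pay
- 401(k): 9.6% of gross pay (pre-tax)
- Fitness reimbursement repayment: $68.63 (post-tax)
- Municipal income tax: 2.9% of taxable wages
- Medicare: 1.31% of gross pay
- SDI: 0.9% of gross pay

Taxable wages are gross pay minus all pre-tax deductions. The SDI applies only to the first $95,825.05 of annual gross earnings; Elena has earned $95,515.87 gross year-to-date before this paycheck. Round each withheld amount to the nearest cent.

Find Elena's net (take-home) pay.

$735.42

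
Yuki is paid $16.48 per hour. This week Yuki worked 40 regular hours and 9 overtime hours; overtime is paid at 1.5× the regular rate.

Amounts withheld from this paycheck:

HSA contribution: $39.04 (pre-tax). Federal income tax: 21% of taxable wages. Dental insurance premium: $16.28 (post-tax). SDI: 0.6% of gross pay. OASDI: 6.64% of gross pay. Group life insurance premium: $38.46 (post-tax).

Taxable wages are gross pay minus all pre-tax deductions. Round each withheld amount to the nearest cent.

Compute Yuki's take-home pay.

Regular pay: 40 × $16.48 = $659.20
Overtime pay: 9 × $16.48 × 1.5 = $222.48
Gross pay = $659.20 + $222.48 = $881.68
HSA contribution: $39.04
Taxable wages = $881.68 − $39.04 = $842.64
Federal income tax: $842.64 × 0.21 = $176.95
SDI: $881.68 × 0.006 = $5.29
OASDI: $881.68 × 0.0664 = $58.54
Group life insurance premium: $38.46
Dental insurance premium: $16.28
Total deductions = $39.04 + $176.95 + $5.29 + $58.54 + $38.46 + $16.28 = $334.56
Net pay = $881.68 − $334.56 = $547.12

$547.12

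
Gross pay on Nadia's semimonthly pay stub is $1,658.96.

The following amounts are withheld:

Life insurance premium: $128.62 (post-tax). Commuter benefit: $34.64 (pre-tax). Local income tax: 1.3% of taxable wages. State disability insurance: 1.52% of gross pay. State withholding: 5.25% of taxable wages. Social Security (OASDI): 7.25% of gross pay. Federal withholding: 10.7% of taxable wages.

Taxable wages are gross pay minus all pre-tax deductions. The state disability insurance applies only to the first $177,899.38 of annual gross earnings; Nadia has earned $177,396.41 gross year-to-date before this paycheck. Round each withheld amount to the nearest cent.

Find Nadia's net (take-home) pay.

$1,087.58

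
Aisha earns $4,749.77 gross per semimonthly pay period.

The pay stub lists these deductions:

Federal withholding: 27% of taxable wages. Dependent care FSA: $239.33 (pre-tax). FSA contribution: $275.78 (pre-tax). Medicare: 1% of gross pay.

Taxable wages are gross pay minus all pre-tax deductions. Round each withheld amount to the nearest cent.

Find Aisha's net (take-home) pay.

$3,043.80

FSA contribution: $275.78
Dependent care FSA: $239.33
Pre-tax total = $275.78 + $239.33 = $515.11
Taxable wages = $4,749.77 − $515.11 = $4,234.66
Federal withholding: $4,234.66 × 0.27 = $1,143.36
Medicare: $4,749.77 × 0.01 = $47.50
Total deductions = $275.78 + $239.33 + $1,143.36 + $47.50 = $1,705.97
Net pay = $4,749.77 − $1,705.97 = $3,043.80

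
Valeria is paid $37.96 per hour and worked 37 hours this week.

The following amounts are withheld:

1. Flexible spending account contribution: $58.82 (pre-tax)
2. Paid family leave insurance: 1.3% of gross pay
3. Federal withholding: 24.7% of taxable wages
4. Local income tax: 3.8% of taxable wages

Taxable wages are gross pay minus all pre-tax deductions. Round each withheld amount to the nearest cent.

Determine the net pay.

$943.91

Gross pay: 37 × $37.96 = $1,404.52
Flexible spending account contribution: $58.82
Taxable wages = $1,404.52 − $58.82 = $1,345.70
Local income tax: $1,345.70 × 0.038 = $51.14
Federal withholding: $1,345.70 × 0.247 = $332.39
Paid family leave insurance: $1,404.52 × 0.013 = $18.26
Total deductions = $58.82 + $51.14 + $332.39 + $18.26 = $460.61
Net pay = $1,404.52 − $460.61 = $943.91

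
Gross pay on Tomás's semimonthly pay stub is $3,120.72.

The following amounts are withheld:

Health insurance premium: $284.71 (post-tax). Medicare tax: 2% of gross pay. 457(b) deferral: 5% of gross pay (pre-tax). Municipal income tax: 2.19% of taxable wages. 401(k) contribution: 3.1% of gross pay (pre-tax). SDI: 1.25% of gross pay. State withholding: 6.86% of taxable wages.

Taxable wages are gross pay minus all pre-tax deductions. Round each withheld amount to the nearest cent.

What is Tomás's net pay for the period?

$2,222.26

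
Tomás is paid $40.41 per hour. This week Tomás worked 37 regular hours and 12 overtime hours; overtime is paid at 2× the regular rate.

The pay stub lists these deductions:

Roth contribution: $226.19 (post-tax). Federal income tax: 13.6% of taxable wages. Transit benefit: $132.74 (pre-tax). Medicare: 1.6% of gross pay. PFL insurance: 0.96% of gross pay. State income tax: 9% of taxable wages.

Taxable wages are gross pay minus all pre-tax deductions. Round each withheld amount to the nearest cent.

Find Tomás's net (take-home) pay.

Regular pay: 37 × $40.41 = $1495.17
Overtime pay: 12 × $40.41 × 2 = $969.84
Gross pay = $1495.17 + $969.84 = $2465.01
Transit benefit: $132.74
Taxable wages = $2465.01 − $132.74 = $2332.27
State income tax: $2332.27 × 0.09 = $209.90
Federal income tax: $2332.27 × 0.136 = $317.19
Medicare: $2465.01 × 0.016 = $39.44
PFL insurance: $2465.01 × 0.0096 = $23.66
Roth contribution: $226.19
Total deductions = $132.74 + $209.90 + $317.19 + $39.44 + $23.66 + $226.19 = $949.12
Net pay = $2465.01 − $949.12 = $1515.89

$1515.89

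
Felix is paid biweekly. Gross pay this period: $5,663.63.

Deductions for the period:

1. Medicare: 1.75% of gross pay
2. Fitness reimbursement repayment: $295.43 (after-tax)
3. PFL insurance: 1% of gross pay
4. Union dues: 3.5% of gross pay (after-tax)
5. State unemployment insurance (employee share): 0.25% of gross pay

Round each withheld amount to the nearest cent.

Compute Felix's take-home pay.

State unemployment insurance (employee share): $5,663.63 × 0.0025 = $14.16
PFL insurance: $5,663.63 × 0.01 = $56.64
Medicare: $5,663.63 × 0.0175 = $99.11
Union dues: $5,663.63 × 0.035 = $198.23
Fitness reimbursement repayment: $295.43
Total deductions = $14.16 + $56.64 + $99.11 + $198.23 + $295.43 = $663.57
Net pay = $5,663.63 − $663.57 = $5,000.06

$5,000.06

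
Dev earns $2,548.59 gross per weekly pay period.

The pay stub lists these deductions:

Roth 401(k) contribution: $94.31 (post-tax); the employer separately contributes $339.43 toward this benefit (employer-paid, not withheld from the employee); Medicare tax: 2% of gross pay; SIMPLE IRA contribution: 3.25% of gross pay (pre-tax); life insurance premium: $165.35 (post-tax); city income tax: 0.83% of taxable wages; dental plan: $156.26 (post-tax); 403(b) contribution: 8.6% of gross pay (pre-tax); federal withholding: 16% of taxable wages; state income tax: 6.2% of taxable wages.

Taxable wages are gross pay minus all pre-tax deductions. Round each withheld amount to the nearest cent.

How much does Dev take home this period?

403(b) contribution: $2,548.59 × 0.086 = $219.18
SIMPLE IRA contribution: $2,548.59 × 0.0325 = $82.83
Pre-tax total = $219.18 + $82.83 = $302.01
Taxable wages = $2,548.59 − $302.01 = $2,246.58
Federal withholding: $2,246.58 × 0.16 = $359.45
State income tax: $2,246.58 × 0.062 = $139.29
City income tax: $2,246.58 × 0.0083 = $18.65
Medicare tax: $2,548.59 × 0.02 = $50.97
Dental plan: $156.26
Life insurance premium: $165.35
Roth 401(k) contribution: $94.31
(Employer's $339.43 toward Roth 401(k) contribution is not withheld from the employee.)
Total deductions = $219.18 + $82.83 + $359.45 + $139.29 + $18.65 + $50.97 + $156.26 + $165.35 + $94.31 = $1,286.29
Net pay = $2,548.59 − $1,286.29 = $1,262.30

$1,262.30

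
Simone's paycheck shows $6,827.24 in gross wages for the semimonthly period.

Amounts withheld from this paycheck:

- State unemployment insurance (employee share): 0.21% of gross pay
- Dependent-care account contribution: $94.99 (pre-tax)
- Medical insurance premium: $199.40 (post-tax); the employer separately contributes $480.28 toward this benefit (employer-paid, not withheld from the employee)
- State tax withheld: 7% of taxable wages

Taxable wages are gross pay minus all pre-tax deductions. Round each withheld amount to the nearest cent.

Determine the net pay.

$6,047.25

Dependent-care account contribution: $94.99
Taxable wages = $6,827.24 − $94.99 = $6,732.25
State tax withheld: $6,732.25 × 0.07 = $471.26
State unemployment insurance (employee share): $6,827.24 × 0.0021 = $14.34
Medical insurance premium: $199.40
(Employer's $480.28 toward medical insurance premium is not withheld from the employee.)
Total deductions = $94.99 + $471.26 + $14.34 + $199.40 = $779.99
Net pay = $6,827.24 − $779.99 = $6,047.25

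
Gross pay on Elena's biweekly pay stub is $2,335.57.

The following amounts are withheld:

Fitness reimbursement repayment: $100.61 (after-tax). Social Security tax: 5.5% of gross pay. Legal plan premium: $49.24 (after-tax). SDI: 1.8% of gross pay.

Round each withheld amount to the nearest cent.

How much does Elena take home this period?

$2,015.22

Social Security tax: $2,335.57 × 0.055 = $128.46
SDI: $2,335.57 × 0.018 = $42.04
Fitness reimbursement repayment: $100.61
Legal plan premium: $49.24
Total deductions = $128.46 + $42.04 + $100.61 + $49.24 = $320.35
Net pay = $2,335.57 − $320.35 = $2,015.22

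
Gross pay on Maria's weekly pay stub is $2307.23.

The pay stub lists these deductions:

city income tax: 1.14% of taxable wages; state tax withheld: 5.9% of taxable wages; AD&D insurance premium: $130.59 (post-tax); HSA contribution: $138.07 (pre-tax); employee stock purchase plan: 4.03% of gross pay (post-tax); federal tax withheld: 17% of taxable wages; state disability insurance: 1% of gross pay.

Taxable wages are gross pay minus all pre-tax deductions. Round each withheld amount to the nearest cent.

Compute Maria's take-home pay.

$1401.05

HSA contribution: $138.07
Taxable wages = $2307.23 − $138.07 = $2169.16
Federal tax withheld: $2169.16 × 0.17 = $368.76
State tax withheld: $2169.16 × 0.059 = $127.98
City income tax: $2169.16 × 0.0114 = $24.73
State disability insurance: $2307.23 × 0.01 = $23.07
Employee stock purchase plan: $2307.23 × 0.0403 = $92.98
AD&D insurance premium: $130.59
Total deductions = $138.07 + $368.76 + $127.98 + $24.73 + $23.07 + $92.98 + $130.59 = $906.18
Net pay = $2307.23 − $906.18 = $1401.05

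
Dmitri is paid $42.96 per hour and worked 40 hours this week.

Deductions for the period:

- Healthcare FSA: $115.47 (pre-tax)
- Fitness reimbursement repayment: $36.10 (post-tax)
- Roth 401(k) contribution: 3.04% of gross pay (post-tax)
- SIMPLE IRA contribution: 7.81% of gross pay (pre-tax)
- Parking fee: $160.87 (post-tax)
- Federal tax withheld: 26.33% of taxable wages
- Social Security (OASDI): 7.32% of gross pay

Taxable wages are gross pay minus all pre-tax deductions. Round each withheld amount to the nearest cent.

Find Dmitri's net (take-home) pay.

$707.01

Gross pay: 40 × $42.96 = $1,718.40
SIMPLE IRA contribution: $1,718.40 × 0.0781 = $134.21
Healthcare FSA: $115.47
Pre-tax total = $134.21 + $115.47 = $249.68
Taxable wages = $1,718.40 − $249.68 = $1,468.72
Federal tax withheld: $1,468.72 × 0.2633 = $386.71
Social Security (OASDI): $1,718.40 × 0.0732 = $125.79
Fitness reimbursement repayment: $36.10
Parking fee: $160.87
Roth 401(k) contribution: $1,718.40 × 0.0304 = $52.24
Total deductions = $134.21 + $115.47 + $386.71 + $125.79 + $36.10 + $160.87 + $52.24 = $1,011.39
Net pay = $1,718.40 − $1,011.39 = $707.01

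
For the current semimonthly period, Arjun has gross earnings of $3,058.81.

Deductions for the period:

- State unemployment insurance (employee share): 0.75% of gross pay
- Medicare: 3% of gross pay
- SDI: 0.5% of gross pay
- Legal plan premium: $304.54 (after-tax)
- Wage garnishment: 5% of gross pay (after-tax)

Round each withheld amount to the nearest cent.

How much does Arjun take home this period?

$2,471.34

State unemployment insurance (employee share): $3,058.81 × 0.0075 = $22.94
Medicare: $3,058.81 × 0.03 = $91.76
SDI: $3,058.81 × 0.005 = $15.29
Wage garnishment: $3,058.81 × 0.05 = $152.94
Legal plan premium: $304.54
Total deductions = $22.94 + $91.76 + $15.29 + $152.94 + $304.54 = $587.47
Net pay = $3,058.81 − $587.47 = $2,471.34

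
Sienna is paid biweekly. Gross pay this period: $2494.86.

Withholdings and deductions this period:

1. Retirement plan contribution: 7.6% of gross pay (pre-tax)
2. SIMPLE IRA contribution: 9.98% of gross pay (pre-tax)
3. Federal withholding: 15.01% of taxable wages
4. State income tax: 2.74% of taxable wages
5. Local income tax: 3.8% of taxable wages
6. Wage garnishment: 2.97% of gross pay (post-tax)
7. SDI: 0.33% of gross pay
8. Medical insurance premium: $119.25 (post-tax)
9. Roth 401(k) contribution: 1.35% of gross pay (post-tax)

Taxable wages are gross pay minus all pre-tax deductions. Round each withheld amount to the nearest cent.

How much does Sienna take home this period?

SIMPLE IRA contribution: $2494.86 × 0.0998 = $248.99
Retirement plan contribution: $2494.86 × 0.076 = $189.61
Pre-tax total = $248.99 + $189.61 = $438.60
Taxable wages = $2494.86 − $438.60 = $2056.26
State income tax: $2056.26 × 0.0274 = $56.34
Federal withholding: $2056.26 × 0.1501 = $308.64
Local income tax: $2056.26 × 0.038 = $78.14
SDI: $2494.86 × 0.0033 = $8.23
Roth 401(k) contribution: $2494.86 × 0.0135 = $33.68
Medical insurance premium: $119.25
Wage garnishment: $2494.86 × 0.0297 = $74.10
Total deductions = $248.99 + $189.61 + $56.34 + $308.64 + $78.14 + $8.23 + $33.68 + $119.25 + $74.10 = $1116.98
Net pay = $2494.86 − $1116.98 = $1377.88

$1377.88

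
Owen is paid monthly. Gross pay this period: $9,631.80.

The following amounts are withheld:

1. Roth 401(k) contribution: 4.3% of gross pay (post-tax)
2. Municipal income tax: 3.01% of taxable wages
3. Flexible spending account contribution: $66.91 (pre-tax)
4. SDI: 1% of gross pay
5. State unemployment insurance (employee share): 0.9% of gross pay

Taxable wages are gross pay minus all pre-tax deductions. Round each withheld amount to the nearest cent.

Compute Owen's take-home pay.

Flexible spending account contribution: $66.91
Taxable wages = $9,631.80 − $66.91 = $9,564.89
Municipal income tax: $9,564.89 × 0.0301 = $287.90
State unemployment insurance (employee share): $9,631.80 × 0.009 = $86.69
SDI: $9,631.80 × 0.01 = $96.32
Roth 401(k) contribution: $9,631.80 × 0.043 = $414.17
Total deductions = $66.91 + $287.90 + $86.69 + $96.32 + $414.17 = $951.99
Net pay = $9,631.80 − $951.99 = $8,679.81

$8,679.81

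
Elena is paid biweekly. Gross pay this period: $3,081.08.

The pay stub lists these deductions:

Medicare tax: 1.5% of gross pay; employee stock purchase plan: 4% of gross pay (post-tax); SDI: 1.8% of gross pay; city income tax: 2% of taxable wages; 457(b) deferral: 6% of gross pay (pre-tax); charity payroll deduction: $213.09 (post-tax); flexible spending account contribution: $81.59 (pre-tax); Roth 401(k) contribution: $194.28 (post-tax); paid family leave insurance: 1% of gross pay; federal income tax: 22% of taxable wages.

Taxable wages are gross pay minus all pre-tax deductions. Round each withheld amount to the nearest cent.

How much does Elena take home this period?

$1,476.02

457(b) deferral: $3,081.08 × 0.06 = $184.86
Flexible spending account contribution: $81.59
Pre-tax total = $184.86 + $81.59 = $266.45
Taxable wages = $3,081.08 − $266.45 = $2,814.63
City income tax: $2,814.63 × 0.02 = $56.29
Federal income tax: $2,814.63 × 0.22 = $619.22
Medicare tax: $3,081.08 × 0.015 = $46.22
SDI: $3,081.08 × 0.018 = $55.46
Paid family leave insurance: $3,081.08 × 0.01 = $30.81
Charity payroll deduction: $213.09
Employee stock purchase plan: $3,081.08 × 0.04 = $123.24
Roth 401(k) contribution: $194.28
Total deductions = $184.86 + $81.59 + $56.29 + $619.22 + $46.22 + $55.46 + $30.81 + $213.09 + $123.24 + $194.28 = $1,605.06
Net pay = $3,081.08 − $1,605.06 = $1,476.02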